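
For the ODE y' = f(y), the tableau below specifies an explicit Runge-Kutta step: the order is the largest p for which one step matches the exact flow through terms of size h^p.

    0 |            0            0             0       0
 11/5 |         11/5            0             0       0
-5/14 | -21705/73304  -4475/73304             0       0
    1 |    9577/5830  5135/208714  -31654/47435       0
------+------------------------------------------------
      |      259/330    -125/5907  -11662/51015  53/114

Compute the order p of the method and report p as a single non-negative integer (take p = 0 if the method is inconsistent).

4

b = (259/330, -125/5907, -11662/51015, 53/114)
c = (0, 11/5, -5/14, 1)
Ac = (0, 0, -895/6664, 31/106)
Σ b_i: 259/330·1 + (-125/5907)·1 + (-11662/51015)·1 + 53/114·1 = 1 ✓
b·c: (-125/5907)·11/5 + (-11662/51015)·(-5/14) + 53/114·1 = 1/2 ✓
b·c²: (-125/5907)·121/25 + (-11662/51015)·25/196 + 53/114·1 = 1/3 ✓
b·Ac: (-11662/51015)·(-895/6664) + 53/114·31/106 = 1/6 ✓
b·c³: (-125/5907)·1331/125 + (-11662/51015)·(-125/2744) + 53/114·1 = 1/4 ✓
b·(c∘Ac): (-11662/51015)·4475/93296 + 53/114·31/106 = 1/8 ✓
b·Ac²: (-11662/51015)·(-1969/6664) + 53/114·9/265 = 1/12 ✓
b·A²c: 53/114·19/212 = 1/24 ✓; 4 stages ⇒ order 4.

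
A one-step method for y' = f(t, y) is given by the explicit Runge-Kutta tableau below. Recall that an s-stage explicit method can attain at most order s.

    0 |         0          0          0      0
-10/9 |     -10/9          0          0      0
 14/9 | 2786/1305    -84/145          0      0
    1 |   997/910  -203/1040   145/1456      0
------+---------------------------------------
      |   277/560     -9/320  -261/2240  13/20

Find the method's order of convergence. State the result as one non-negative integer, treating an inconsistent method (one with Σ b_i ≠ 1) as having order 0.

4

b = (277/560, -9/320, -261/2240, 13/20)
c = (0, -10/9, 14/9, 1)
Ac = (0, 0, 56/87, 29/78)
Σ b_i: 277/560·1 + (-9/320)·1 + (-261/2240)·1 + 13/20·1 = 1 ✓
b·c: (-9/320)·(-10/9) + (-261/2240)·14/9 + 13/20·1 = 1/2 ✓
b·c²: (-9/320)·100/81 + (-261/2240)·196/81 + 13/20·1 = 1/3 ✓
b·Ac: (-261/2240)·56/87 + 13/20·29/78 = 1/6 ✓
b·c³: (-9/320)·(-1000/729) + (-261/2240)·2744/729 + 13/20·1 = 1/4 ✓
b·(c∘Ac): (-261/2240)·784/783 + 13/20·29/78 = 1/8 ✓
b·Ac²: (-261/2240)·(-560/783) = 1/12 ✓
b·A²c: 13/20·5/78 = 1/24 ✓; 4 stages ⇒ order 4.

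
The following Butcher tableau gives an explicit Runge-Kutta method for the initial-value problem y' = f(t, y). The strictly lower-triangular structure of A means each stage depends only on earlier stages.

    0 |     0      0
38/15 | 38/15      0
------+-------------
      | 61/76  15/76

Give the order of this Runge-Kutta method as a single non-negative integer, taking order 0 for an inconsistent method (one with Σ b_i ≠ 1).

2

b = (61/76, 15/76)
c = (0, 38/15)
Σ b_i: 61/76·1 + 15/76·1 = 1 ✓
b·c: 15/76·38/15 = 1/2 ✓; 2 stages ⇒ order 2.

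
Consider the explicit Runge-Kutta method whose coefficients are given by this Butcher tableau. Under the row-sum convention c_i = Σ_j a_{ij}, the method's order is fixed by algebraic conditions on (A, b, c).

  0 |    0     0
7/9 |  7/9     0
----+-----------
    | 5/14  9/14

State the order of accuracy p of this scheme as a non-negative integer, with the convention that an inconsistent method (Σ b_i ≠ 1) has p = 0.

2

b = (5/14, 9/14)
c = (0, 7/9)
Σ b_i: 5/14·1 + 9/14·1 = 1 ✓
b·c: 9/14·7/9 = 1/2 ✓; 2 stages ⇒ order 2.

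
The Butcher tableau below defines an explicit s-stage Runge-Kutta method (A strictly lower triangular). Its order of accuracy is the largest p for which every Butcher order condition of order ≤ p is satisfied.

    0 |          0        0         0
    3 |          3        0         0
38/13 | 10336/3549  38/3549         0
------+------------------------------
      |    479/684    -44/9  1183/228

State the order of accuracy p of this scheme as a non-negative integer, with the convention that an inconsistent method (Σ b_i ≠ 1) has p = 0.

3

b = (479/684, -44/9, 1183/228)
c = (0, 3, 38/13)
Ac = (0, 0, 38/1183)
Σ b_i: 479/684·1 + (-44/9)·1 + 1183/228·1 = 1 ✓
b·c: (-44/9)·3 + 1183/228·38/13 = 1/2 ✓
b·c²: (-44/9)·9 + 1183/228·1444/169 = 1/3 ✓
b·Ac: 1183/228·38/1183 = 1/6 ✓; 3 stages ⇒ order 3.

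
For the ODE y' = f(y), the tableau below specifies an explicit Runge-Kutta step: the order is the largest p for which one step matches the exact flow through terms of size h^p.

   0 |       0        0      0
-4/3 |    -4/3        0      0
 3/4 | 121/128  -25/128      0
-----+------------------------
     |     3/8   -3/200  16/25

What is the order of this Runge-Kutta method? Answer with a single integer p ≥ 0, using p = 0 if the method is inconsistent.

3

b = (3/8, -3/200, 16/25)
c = (0, -4/3, 3/4)
Ac = (0, 0, 25/96)
Σ b_i: 3/8·1 + (-3/200)·1 + 16/25·1 = 1 ✓
b·c: (-3/200)·(-4/3) + 16/25·3/4 = 1/2 ✓
b·c²: (-3/200)·16/9 + 16/25·9/16 = 1/3 ✓
b·Ac: 16/25·25/96 = 1/6 ✓; 3 stages ⇒ order 3.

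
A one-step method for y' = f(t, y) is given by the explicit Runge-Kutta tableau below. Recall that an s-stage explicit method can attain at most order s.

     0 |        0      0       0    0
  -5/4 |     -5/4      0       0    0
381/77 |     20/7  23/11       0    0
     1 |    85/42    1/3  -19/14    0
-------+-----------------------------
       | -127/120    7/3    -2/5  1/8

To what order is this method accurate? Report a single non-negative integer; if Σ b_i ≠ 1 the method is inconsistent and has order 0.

b = (-127/120, 7/3, -2/5, 1/8)
c = (0, -5/4, 381/77, 1)
Ac = (0, 0, -115/44, -46129/6468)
Σ b_i: (-127/120)·1 + 7/3·1 + (-2/5)·1 + 1/8·1 = 1 ✓
b·c: 7/3·(-5/4) + (-2/5)·381/77 + 1/8·1 = -44083/9240 ≠ 1/2 ⇒ order 1.

1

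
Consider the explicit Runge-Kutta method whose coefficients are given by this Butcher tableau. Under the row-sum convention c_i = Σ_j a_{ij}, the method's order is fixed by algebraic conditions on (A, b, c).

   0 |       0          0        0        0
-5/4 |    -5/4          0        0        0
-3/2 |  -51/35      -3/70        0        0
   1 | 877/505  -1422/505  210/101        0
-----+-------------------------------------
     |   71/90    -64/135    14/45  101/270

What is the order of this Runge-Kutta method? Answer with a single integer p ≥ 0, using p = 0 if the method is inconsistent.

4

b = (71/90, -64/135, 14/45, 101/270)
c = (0, -5/4, -3/2, 1)
Ac = (0, 0, 3/56, 81/202)
Σ b_i: 71/90·1 + (-64/135)·1 + 14/45·1 + 101/270·1 = 1 ✓
b·c: (-64/135)·(-5/4) + 14/45·(-3/2) + 101/270·1 = 1/2 ✓
b·c²: (-64/135)·25/16 + 14/45·9/4 + 101/270·1 = 1/3 ✓
b·Ac: 14/45·3/56 + 101/270·81/202 = 1/6 ✓
b·c³: (-64/135)·(-125/64) + 14/45·(-27/8) + 101/270·1 = 1/4 ✓
b·(c∘Ac): 14/45·(-9/112) + 101/270·81/202 = 1/8 ✓
b·Ac²: 14/45·(-15/224) + 101/270·225/808 = 1/12 ✓
b·A²c: 101/270·45/404 = 1/24 ✓; 4 stages ⇒ order 4.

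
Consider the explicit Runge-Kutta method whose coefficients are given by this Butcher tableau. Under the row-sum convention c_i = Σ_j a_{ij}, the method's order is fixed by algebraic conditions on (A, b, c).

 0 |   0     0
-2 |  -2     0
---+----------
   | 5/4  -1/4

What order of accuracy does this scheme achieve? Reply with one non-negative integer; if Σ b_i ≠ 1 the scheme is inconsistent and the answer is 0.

2

b = (5/4, -1/4)
c = (0, -2)
Σ b_i: 5/4·1 + (-1/4)·1 = 1 ✓
b·c: (-1/4)·(-2) = 1/2 ✓; 2 stages ⇒ order 2.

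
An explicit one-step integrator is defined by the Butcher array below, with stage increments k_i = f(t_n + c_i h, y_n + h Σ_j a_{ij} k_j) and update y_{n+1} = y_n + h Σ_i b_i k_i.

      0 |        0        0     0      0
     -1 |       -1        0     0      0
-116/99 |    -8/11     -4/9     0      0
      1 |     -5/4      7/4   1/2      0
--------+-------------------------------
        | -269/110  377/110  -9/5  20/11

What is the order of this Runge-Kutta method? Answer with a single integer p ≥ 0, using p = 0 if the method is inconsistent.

2

b = (-269/110, 377/110, -9/5, 20/11)
c = (0, -1, -116/99, 1)
Ac = (0, 0, 4/9, -925/396)
Σ b_i: (-269/110)·1 + 377/110·1 + (-9/5)·1 + 20/11·1 = 1 ✓
b·c: 377/110·(-1) + (-9/5)·(-116/99) + 20/11·1 = 1/2 ✓
b·c²: 377/110·1 + (-9/5)·13456/9801 + 20/11·1 = 30211/10890 ≠ 1/3 ⇒ order 2.
b·Ac: (-9/5)·4/9 + 20/11·(-925/396) = -27481/5445 ≠ 1/6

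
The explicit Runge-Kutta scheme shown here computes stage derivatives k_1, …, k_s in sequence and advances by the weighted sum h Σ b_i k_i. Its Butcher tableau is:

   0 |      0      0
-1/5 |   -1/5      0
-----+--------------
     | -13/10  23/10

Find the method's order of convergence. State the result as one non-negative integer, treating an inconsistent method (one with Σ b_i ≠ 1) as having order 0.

1

b = (-13/10, 23/10)
c = (0, -1/5)
Σ b_i: (-13/10)·1 + 23/10·1 = 1 ✓
b·c: 23/10·(-1/5) = -23/50 ≠ 1/2 ⇒ order 1.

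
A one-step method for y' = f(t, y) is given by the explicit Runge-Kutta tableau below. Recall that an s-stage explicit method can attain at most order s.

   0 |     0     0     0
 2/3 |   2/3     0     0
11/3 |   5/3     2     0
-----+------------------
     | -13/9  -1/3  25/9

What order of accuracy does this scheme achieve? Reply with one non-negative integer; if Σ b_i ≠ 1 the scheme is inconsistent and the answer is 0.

1

b = (-13/9, -1/3, 25/9)
c = (0, 2/3, 11/3)
Ac = (0, 0, 4/3)
Σ b_i: (-13/9)·1 + (-1/3)·1 + 25/9·1 = 1 ✓
b·c: (-1/3)·2/3 + 25/9·11/3 = 269/27 ≠ 1/2 ⇒ order 1.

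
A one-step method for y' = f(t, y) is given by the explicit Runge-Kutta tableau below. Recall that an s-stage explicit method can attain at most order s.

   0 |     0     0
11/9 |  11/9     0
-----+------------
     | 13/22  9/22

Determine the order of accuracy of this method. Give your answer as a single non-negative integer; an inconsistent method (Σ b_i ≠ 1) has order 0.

b = (13/22, 9/22)
c = (0, 11/9)
Σ b_i: 13/22·1 + 9/22·1 = 1 ✓
b·c: 9/22·11/9 = 1/2 ✓; 2 stages ⇒ order 2.

2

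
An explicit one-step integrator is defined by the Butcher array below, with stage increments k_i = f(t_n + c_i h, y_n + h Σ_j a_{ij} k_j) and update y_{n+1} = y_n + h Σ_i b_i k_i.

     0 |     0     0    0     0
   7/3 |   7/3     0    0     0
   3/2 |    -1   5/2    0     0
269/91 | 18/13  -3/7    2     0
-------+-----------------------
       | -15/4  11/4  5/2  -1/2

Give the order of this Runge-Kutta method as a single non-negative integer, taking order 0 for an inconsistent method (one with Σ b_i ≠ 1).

1

b = (-15/4, 11/4, 5/2, -1/2)
c = (0, 7/3, 3/2, 269/91)
Ac = (0, 0, 35/6, 2)
Σ b_i: (-15/4)·1 + 11/4·1 + 5/2·1 + (-1/2)·1 = 1 ✓
b·c: 11/4·7/3 + 5/2·3/2 + (-1/2)·269/91 = 2372/273 ≠ 1/2 ⇒ order 1.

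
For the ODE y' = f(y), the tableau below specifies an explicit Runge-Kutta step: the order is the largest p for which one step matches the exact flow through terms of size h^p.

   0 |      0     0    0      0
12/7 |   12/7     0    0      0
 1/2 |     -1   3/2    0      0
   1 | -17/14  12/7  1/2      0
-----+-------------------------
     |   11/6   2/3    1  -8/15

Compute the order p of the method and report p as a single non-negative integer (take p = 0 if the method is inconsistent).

0

b = (11/6, 2/3, 1, -8/15)
c = (0, 12/7, 1/2, 1)
Ac = (0, 0, 18/7, 625/196)
Σ b_i: 11/6·1 + 2/3·1 + 1·1 + (-8/15)·1 = 89/30 ≠ 1 ⇒ order 0.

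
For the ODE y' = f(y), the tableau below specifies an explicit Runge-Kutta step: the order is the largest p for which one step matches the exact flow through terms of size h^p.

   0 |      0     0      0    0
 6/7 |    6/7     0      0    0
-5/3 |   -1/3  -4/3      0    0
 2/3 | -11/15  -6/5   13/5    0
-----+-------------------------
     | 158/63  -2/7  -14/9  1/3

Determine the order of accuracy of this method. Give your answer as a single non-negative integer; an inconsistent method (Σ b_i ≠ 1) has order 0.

1

b = (158/63, -2/7, -14/9, 1/3)
c = (0, 6/7, -5/3, 2/3)
Ac = (0, 0, -8/7, -563/105)
Σ b_i: 158/63·1 + (-2/7)·1 + (-14/9)·1 + 1/3·1 = 1 ✓
b·c: (-2/7)·6/7 + (-14/9)·(-5/3) + 1/3·2/3 = 3400/1323 ≠ 1/2 ⇒ order 1.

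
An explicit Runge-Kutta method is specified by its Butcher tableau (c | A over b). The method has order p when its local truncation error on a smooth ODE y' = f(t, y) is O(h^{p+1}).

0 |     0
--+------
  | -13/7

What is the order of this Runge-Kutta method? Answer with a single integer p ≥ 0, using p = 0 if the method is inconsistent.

0

b = (-13/7)
c = (0)
Σ b_i: (-13/7)·1 = -13/7 ≠ 1 ⇒ order 0.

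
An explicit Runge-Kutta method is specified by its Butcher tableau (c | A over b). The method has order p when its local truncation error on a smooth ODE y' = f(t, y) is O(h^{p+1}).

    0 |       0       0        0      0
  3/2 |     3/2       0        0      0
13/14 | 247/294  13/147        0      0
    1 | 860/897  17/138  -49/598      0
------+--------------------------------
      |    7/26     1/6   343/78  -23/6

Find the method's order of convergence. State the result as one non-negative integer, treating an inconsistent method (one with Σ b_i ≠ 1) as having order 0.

b = (7/26, 1/6, 343/78, -23/6)
c = (0, 3/2, 13/14, 1)
Ac = (0, 0, 13/98, 5/46)
Σ b_i: 7/26·1 + 1/6·1 + 343/78·1 + (-23/6)·1 = 1 ✓
b·c: 1/6·3/2 + 343/78·13/14 + (-23/6)·1 = 1/2 ✓
b·c²: 1/6·9/4 + 343/78·169/196 + (-23/6)·1 = 1/3 ✓
b·Ac: 343/78·13/98 + (-23/6)·5/46 = 1/6 ✓
b·c³: 1/6·27/8 + 343/78·2197/2744 + (-23/6)·1 = 1/4 ✓
b·(c∘Ac): 343/78·169/1372 + (-23/6)·5/46 = 1/8 ✓
b·Ac²: 343/78·39/196 + (-23/6)·19/92 = 1/12 ✓
b·A²c: (-23/6)·(-1/92) = 1/24 ✓; 4 stages ⇒ order 4.

4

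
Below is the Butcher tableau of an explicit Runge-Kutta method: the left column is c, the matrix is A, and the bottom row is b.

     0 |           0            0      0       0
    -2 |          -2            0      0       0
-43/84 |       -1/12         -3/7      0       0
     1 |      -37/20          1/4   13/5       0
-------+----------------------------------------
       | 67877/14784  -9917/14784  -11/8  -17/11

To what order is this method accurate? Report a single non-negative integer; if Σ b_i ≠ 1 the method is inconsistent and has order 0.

2

b = (67877/14784, -9917/14784, -11/8, -17/11)
c = (0, -2, -43/84, 1)
Ac = (0, 0, 6/7, -769/420)
Σ b_i: 67877/14784·1 + (-9917/14784)·1 + (-11/8)·1 + (-17/11)·1 = 1 ✓
b·c: (-9917/14784)·(-2) + (-11/8)·(-43/84) + (-17/11)·1 = 1/2 ✓
b·c²: (-9917/14784)·4 + (-11/8)·1849/7056 + (-17/11)·1 = -2849401/620928 ≠ 1/3 ⇒ order 2.
b·Ac: (-11/8)·6/7 + (-17/11)·(-769/420) = 1907/1155 ≠ 1/6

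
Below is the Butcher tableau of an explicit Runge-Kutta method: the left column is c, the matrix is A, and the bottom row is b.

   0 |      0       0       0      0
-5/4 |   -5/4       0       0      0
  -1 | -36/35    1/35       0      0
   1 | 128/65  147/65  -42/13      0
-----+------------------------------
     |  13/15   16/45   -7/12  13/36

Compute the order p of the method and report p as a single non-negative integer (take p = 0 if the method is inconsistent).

b = (13/15, 16/45, -7/12, 13/36)
c = (0, -5/4, -1, 1)
Ac = (0, 0, -1/28, 21/52)
Σ b_i: 13/15·1 + 16/45·1 + (-7/12)·1 + 13/36·1 = 1 ✓
b·c: 16/45·(-5/4) + (-7/12)·(-1) + 13/36·1 = 1/2 ✓
b·c²: 16/45·25/16 + (-7/12)·1 + 13/36·1 = 1/3 ✓
b·Ac: (-7/12)·(-1/28) + 13/36·21/52 = 1/6 ✓
b·c³: 16/45·(-125/64) + (-7/12)·(-1) + 13/36·1 = 1/4 ✓
b·(c∘Ac): (-7/12)·1/28 + 13/36·21/52 = 1/8 ✓
b·Ac²: (-7/12)·5/112 + 13/36·63/208 = 1/12 ✓
b·A²c: 13/36·3/26 = 1/24 ✓; 4 stages ⇒ order 4.

4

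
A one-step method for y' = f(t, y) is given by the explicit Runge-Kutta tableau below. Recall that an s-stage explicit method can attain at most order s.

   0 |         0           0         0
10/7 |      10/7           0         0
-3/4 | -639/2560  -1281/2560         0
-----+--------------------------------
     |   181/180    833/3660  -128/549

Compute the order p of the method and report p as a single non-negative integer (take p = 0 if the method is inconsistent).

b = (181/180, 833/3660, -128/549)
c = (0, 10/7, -3/4)
Ac = (0, 0, -183/256)
Σ b_i: 181/180·1 + 833/3660·1 + (-128/549)·1 = 1 ✓
b·c: 833/3660·10/7 + (-128/549)·(-3/4) = 1/2 ✓
b·c²: 833/3660·100/49 + (-128/549)·9/16 = 1/3 ✓
b·Ac: (-128/549)·(-183/256) = 1/6 ✓; 3 stages ⇒ order 3.

3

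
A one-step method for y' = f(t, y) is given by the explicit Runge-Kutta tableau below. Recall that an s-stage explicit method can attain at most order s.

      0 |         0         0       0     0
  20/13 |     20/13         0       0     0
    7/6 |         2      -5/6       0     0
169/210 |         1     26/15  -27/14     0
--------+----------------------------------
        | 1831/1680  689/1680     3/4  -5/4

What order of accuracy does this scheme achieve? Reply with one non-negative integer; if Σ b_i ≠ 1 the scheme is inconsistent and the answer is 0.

b = (1831/1680, 689/1680, 3/4, -5/4)
c = (0, 20/13, 7/6, 169/210)
Ac = (0, 0, -50/39, 5/12)
Σ b_i: 1831/1680·1 + 689/1680·1 + 3/4·1 + (-5/4)·1 = 1 ✓
b·c: 689/1680·20/13 + 3/4·7/6 + (-5/4)·169/210 = 1/2 ✓
b·c²: 689/1680·400/169 + 3/4·49/36 + (-5/4)·28561/44100 = 271051/229320 ≠ 1/3 ⇒ order 2.
b·Ac: 3/4·(-50/39) + (-5/4)·5/12 = -925/624 ≠ 1/6

2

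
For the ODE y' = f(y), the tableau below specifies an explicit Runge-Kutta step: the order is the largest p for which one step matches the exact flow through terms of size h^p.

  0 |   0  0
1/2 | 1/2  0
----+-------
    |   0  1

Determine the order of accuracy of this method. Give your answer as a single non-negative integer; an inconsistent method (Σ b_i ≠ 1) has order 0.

b = (0, 1)
c = (0, 1/2)
Σ b_i: 1·1 = 1 ✓
b·c: 1·1/2 = 1/2 ✓; 2 stages ⇒ order 2.

2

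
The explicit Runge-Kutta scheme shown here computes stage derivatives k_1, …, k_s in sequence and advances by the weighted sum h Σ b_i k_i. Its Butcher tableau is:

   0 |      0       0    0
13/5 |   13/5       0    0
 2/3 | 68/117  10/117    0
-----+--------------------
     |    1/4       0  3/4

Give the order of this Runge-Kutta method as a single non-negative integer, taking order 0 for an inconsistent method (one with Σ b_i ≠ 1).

b = (1/4, 0, 3/4)
c = (0, 13/5, 2/3)
Ac = (0, 0, 2/9)
Σ b_i: 1/4·1 + 3/4·1 = 1 ✓
b·c: 3/4·2/3 = 1/2 ✓
b·c²: 3/4·4/9 = 1/3 ✓
b·Ac: 3/4·2/9 = 1/6 ✓; 3 stages ⇒ order 3.

3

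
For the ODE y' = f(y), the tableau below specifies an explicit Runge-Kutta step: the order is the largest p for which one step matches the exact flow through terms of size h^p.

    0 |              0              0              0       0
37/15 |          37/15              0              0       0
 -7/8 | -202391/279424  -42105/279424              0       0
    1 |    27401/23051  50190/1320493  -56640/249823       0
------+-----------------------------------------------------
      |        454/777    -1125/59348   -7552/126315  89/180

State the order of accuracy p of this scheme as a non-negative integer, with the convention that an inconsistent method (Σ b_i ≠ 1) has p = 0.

4

b = (454/777, -1125/59348, -7552/126315, 89/180)
c = (0, 37/15, -7/8, 1)
Ac = (0, 0, -2807/7552, 26/89)
Σ b_i: 454/777·1 + (-1125/59348)·1 + (-7552/126315)·1 + 89/180·1 = 1 ✓
b·c: (-1125/59348)·37/15 + (-7552/126315)·(-7/8) + 89/180·1 = 1/2 ✓
b·c²: (-1125/59348)·1369/225 + (-7552/126315)·49/64 + 89/180·1 = 1/3 ✓
b·Ac: (-7552/126315)·(-2807/7552) + 89/180·26/89 = 1/6 ✓
b·c³: (-1125/59348)·50653/3375 + (-7552/126315)·(-343/512) + 89/180·1 = 1/4 ✓
b·(c∘Ac): (-7552/126315)·19649/60416 + 89/180·26/89 = 1/8 ✓
b·Ac²: (-7552/126315)·(-103859/113280) + 89/180·77/1335 = 1/12 ✓
b·A²c: 89/180·15/178 = 1/24 ✓; 4 stages ⇒ order 4.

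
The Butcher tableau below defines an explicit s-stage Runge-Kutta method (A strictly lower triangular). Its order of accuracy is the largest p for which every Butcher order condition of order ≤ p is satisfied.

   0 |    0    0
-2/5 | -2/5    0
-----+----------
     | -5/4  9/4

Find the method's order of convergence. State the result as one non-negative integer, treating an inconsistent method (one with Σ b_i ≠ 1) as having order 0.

1

b = (-5/4, 9/4)
c = (0, -2/5)
Σ b_i: (-5/4)·1 + 9/4·1 = 1 ✓
b·c: 9/4·(-2/5) = -9/10 ≠ 1/2 ⇒ order 1.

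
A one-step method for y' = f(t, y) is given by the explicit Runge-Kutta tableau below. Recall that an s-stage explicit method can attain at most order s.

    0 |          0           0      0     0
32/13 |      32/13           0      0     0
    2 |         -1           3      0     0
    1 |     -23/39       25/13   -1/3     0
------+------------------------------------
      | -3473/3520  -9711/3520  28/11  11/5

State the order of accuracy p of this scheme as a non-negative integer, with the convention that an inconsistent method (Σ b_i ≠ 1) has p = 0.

b = (-3473/3520, -9711/3520, 28/11, 11/5)
c = (0, 32/13, 2, 1)
Ac = (0, 0, 96/13, 2062/507)
Σ b_i: (-3473/3520)·1 + (-9711/3520)·1 + 28/11·1 + 11/5·1 = 1 ✓
b·c: (-9711/3520)·32/13 + 28/11·2 + 11/5·1 = 1/2 ✓
b·c²: (-9711/3520)·1024/169 + 28/11·4 + 11/5·1 = -3099/715 ≠ 1/3 ⇒ order 2.
b·Ac: 28/11·96/13 + 11/5·2062/507 = 773662/27885 ≠ 1/6

2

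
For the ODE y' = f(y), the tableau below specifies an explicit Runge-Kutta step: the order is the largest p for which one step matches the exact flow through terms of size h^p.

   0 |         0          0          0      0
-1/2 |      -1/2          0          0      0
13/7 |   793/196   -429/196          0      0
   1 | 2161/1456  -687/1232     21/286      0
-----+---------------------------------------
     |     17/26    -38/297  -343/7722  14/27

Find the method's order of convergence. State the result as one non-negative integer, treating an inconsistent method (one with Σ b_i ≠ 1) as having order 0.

b = (17/26, -38/297, -343/7722, 14/27)
c = (0, -1/2, 13/7, 1)
Ac = (0, 0, 429/392, 93/224)
Σ b_i: 17/26·1 + (-38/297)·1 + (-343/7722)·1 + 14/27·1 = 1 ✓
b·c: (-38/297)·(-1/2) + (-343/7722)·13/7 + 14/27·1 = 1/2 ✓
b·c²: (-38/297)·1/4 + (-343/7722)·169/49 + 14/27·1 = 1/3 ✓
b·Ac: (-343/7722)·429/392 + 14/27·93/224 = 1/6 ✓
b·c³: (-38/297)·(-1/8) + (-343/7722)·2197/343 + 14/27·1 = 1/4 ✓
b·(c∘Ac): (-343/7722)·5577/2744 + 14/27·93/224 = 1/8 ✓
b·Ac²: (-343/7722)·(-429/784) + 14/27·51/448 = 1/12 ✓
b·A²c: 14/27·9/112 = 1/24 ✓; 4 stages ⇒ order 4.

4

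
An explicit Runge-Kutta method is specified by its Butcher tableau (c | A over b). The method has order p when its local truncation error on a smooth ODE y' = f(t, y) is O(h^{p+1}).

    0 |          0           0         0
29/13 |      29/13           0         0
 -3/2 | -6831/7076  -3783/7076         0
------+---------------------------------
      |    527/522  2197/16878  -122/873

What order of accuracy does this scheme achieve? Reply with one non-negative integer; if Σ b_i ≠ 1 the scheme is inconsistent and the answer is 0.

b = (527/522, 2197/16878, -122/873)
c = (0, 29/13, -3/2)
Ac = (0, 0, -291/244)
Σ b_i: 527/522·1 + 2197/16878·1 + (-122/873)·1 = 1 ✓
b·c: 2197/16878·29/13 + (-122/873)·(-3/2) = 1/2 ✓
b·c²: 2197/16878·841/169 + (-122/873)·9/4 = 1/3 ✓
b·Ac: (-122/873)·(-291/244) = 1/6 ✓; 3 stages ⇒ order 3.

3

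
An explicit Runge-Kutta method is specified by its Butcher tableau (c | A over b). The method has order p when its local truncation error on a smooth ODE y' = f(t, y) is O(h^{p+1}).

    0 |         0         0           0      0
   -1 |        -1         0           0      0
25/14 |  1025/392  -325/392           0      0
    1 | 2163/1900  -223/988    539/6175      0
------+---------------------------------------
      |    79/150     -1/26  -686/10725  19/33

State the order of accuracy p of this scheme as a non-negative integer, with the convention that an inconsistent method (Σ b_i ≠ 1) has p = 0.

4

b = (79/150, -1/26, -686/10725, 19/33)
c = (0, -1, 25/14, 1)
Ac = (0, 0, 325/392, 29/76)
Σ b_i: 79/150·1 + (-1/26)·1 + (-686/10725)·1 + 19/33·1 = 1 ✓
b·c: (-1/26)·(-1) + (-686/10725)·25/14 + 19/33·1 = 1/2 ✓
b·c²: (-1/26)·1 + (-686/10725)·625/196 + 19/33·1 = 1/3 ✓
b·Ac: (-686/10725)·325/392 + 19/33·29/76 = 1/6 ✓
b·c³: (-1/26)·(-1) + (-686/10725)·15625/2744 + 19/33·1 = 1/4 ✓
b·(c∘Ac): (-686/10725)·8125/5488 + 19/33·29/76 = 1/8 ✓
b·Ac²: (-686/10725)·(-325/392) + 19/33·1/19 = 1/12 ✓
b·A²c: 19/33·11/152 = 1/24 ✓; 4 stages ⇒ order 4.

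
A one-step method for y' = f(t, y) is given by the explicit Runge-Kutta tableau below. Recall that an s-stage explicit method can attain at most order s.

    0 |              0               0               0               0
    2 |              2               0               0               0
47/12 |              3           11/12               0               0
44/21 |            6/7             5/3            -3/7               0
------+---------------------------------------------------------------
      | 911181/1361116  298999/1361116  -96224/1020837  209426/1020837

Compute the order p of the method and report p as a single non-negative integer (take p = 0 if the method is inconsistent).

b = (911181/1361116, 298999/1361116, -96224/1020837, 209426/1020837)
c = (0, 2, 47/12, 44/21)
Ac = (0, 0, 11/6, 139/84)
Σ b_i: 911181/1361116·1 + 298999/1361116·1 + (-96224/1020837)·1 + 209426/1020837·1 = 1 ✓
b·c: 298999/1361116·2 + (-96224/1020837)·47/12 + 209426/1020837·44/21 = 1/2 ✓
b·c²: 298999/1361116·4 + (-96224/1020837)·2209/144 + 209426/1020837·1936/441 = 1/3 ✓
b·Ac: (-96224/1020837)·11/6 + 209426/1020837·139/84 = 1/6 ✓
b·c³: 298999/1361116·8 + (-96224/1020837)·103823/1728 + 209426/1020837·85184/9261 = -86565307/42875154 ≠ 1/4 ⇒ order 3.
b·(c∘Ac): (-96224/1020837)·517/72 + 209426/1020837·1529/441 = 105490/3062511 ≠ 1/8
b·Ac²: (-96224/1020837)·11/3 + 209426/1020837·31/336 = -8003983/24500088 ≠ 1/12
b·A²c: 209426/1020837·(-11/14) = -164549/1020837 ≠ 1/24

3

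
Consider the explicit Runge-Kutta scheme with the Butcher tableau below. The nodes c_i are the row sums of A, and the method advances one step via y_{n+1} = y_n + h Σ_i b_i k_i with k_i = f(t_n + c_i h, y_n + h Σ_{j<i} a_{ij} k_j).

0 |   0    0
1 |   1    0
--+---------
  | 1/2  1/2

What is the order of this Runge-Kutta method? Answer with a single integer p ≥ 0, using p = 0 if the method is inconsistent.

2

b = (1/2, 1/2)
c = (0, 1)
Σ b_i: 1/2·1 + 1/2·1 = 1 ✓
b·c: 1/2·1 = 1/2 ✓; 2 stages ⇒ order 2.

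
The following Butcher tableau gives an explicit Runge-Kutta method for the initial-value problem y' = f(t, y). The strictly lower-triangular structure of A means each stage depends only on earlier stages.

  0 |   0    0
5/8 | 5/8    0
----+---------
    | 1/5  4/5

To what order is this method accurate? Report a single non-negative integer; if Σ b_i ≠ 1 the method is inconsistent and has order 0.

2

b = (1/5, 4/5)
c = (0, 5/8)
Σ b_i: 1/5·1 + 4/5·1 = 1 ✓
b·c: 4/5·5/8 = 1/2 ✓; 2 stages ⇒ order 2.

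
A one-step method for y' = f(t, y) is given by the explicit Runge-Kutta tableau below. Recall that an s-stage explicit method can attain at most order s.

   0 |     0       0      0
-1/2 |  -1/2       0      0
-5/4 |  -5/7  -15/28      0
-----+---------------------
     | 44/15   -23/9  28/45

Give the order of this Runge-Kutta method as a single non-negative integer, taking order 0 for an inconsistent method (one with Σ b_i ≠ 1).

3

b = (44/15, -23/9, 28/45)
c = (0, -1/2, -5/4)
Ac = (0, 0, 15/56)
Σ b_i: 44/15·1 + (-23/9)·1 + 28/45·1 = 1 ✓
b·c: (-23/9)·(-1/2) + 28/45·(-5/4) = 1/2 ✓
b·c²: (-23/9)·1/4 + 28/45·25/16 = 1/3 ✓
b·Ac: 28/45·15/56 = 1/6 ✓; 3 stages ⇒ order 3.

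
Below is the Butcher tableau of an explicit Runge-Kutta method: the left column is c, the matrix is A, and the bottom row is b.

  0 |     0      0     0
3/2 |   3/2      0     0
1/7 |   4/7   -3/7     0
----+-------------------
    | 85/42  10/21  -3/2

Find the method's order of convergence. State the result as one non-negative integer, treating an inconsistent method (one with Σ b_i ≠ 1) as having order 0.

b = (85/42, 10/21, -3/2)
c = (0, 3/2, 1/7)
Ac = (0, 0, -9/14)
Σ b_i: 85/42·1 + 10/21·1 + (-3/2)·1 = 1 ✓
b·c: 10/21·3/2 + (-3/2)·1/7 = 1/2 ✓
b·c²: 10/21·9/4 + (-3/2)·1/49 = 51/49 ≠ 1/3 ⇒ order 2.
b·Ac: (-3/2)·(-9/14) = 27/28 ≠ 1/6

2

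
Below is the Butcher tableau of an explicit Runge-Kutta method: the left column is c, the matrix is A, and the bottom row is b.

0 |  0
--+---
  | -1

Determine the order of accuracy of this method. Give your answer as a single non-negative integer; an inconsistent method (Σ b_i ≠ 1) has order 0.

b = (-1)
c = (0)
Σ b_i: (-1)·1 = -1 ≠ 1 ⇒ order 0.

0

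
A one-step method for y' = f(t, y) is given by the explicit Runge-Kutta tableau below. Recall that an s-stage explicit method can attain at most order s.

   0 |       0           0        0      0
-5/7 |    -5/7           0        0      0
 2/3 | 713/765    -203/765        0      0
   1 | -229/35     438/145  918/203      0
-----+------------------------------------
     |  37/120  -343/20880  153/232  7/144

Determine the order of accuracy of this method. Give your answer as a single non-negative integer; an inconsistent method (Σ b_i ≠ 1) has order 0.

b = (37/120, -343/20880, 153/232, 7/144)
c = (0, -5/7, 2/3, 1)
Ac = (0, 0, 29/153, 6/7)
Σ b_i: 37/120·1 + (-343/20880)·1 + 153/232·1 + 7/144·1 = 1 ✓
b·c: (-343/20880)·(-5/7) + 153/232·2/3 + 7/144·1 = 1/2 ✓
b·c²: (-343/20880)·25/49 + 153/232·4/9 + 7/144·1 = 1/3 ✓
b·Ac: 153/232·29/153 + 7/144·6/7 = 1/6 ✓
b·c³: (-343/20880)·(-125/343) + 153/232·8/27 + 7/144·1 = 1/4 ✓
b·(c∘Ac): 153/232·58/459 + 7/144·6/7 = 1/8 ✓
b·Ac²: 153/232·(-145/1071) + 7/144·174/49 = 1/12 ✓
b·A²c: 7/144·6/7 = 1/24 ✓; 4 stages ⇒ order 4.

4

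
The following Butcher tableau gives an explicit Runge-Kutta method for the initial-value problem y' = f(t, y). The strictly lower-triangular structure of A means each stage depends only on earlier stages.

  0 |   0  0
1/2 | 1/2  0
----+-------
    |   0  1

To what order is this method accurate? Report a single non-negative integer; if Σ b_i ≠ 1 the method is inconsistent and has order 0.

2

b = (0, 1)
c = (0, 1/2)
Σ b_i: 1·1 = 1 ✓
b·c: 1·1/2 = 1/2 ✓; 2 stages ⇒ order 2.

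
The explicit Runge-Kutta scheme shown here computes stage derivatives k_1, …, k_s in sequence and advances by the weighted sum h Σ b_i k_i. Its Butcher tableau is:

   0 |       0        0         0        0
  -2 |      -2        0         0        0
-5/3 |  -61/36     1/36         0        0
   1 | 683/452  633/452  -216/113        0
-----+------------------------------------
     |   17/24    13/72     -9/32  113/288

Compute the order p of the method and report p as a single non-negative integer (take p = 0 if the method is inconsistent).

4

b = (17/24, 13/72, -9/32, 113/288)
c = (0, -2, -5/3, 1)
Ac = (0, 0, -1/18, 87/226)
Σ b_i: 17/24·1 + 13/72·1 + (-9/32)·1 + 113/288·1 = 1 ✓
b·c: 13/72·(-2) + (-9/32)·(-5/3) + 113/288·1 = 1/2 ✓
b·c²: 13/72·4 + (-9/32)·25/9 + 113/288·1 = 1/3 ✓
b·Ac: (-9/32)·(-1/18) + 113/288·87/226 = 1/6 ✓
b·c³: 13/72·(-8) + (-9/32)·(-125/27) + 113/288·1 = 1/4 ✓
b·(c∘Ac): (-9/32)·5/54 + 113/288·87/226 = 1/8 ✓
b·Ac²: (-9/32)·1/9 + 113/288·33/113 = 1/12 ✓
b·A²c: 113/288·12/113 = 1/24 ✓; 4 stages ⇒ order 4.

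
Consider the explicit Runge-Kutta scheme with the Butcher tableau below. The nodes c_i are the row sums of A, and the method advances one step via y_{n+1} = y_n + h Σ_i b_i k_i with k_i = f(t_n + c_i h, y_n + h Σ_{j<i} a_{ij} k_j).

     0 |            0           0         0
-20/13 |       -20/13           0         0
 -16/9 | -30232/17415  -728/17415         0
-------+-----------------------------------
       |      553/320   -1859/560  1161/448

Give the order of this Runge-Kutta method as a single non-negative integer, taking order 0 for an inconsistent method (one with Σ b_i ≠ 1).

3

b = (553/320, -1859/560, 1161/448)
c = (0, -20/13, -16/9)
Ac = (0, 0, 224/3483)
Σ b_i: 553/320·1 + (-1859/560)·1 + 1161/448·1 = 1 ✓
b·c: (-1859/560)·(-20/13) + 1161/448·(-16/9) = 1/2 ✓
b·c²: (-1859/560)·400/169 + 1161/448·256/81 = 1/3 ✓
b·Ac: 1161/448·224/3483 = 1/6 ✓; 3 stages ⇒ order 3.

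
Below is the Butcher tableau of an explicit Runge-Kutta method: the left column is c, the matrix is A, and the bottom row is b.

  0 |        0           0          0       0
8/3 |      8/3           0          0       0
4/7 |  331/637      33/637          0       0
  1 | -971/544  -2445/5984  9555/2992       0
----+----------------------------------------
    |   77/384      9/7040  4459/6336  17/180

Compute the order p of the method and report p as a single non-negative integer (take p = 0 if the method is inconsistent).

4

b = (77/384, 9/7040, 4459/6336, 17/180)
c = (0, 8/3, 4/7, 1)
Ac = (0, 0, 88/637, 25/34)
Σ b_i: 77/384·1 + 9/7040·1 + 4459/6336·1 + 17/180·1 = 1 ✓
b·c: 9/7040·8/3 + 4459/6336·4/7 + 17/180·1 = 1/2 ✓
b·c²: 9/7040·64/9 + 4459/6336·16/49 + 17/180·1 = 1/3 ✓
b·Ac: 4459/6336·88/637 + 17/180·25/34 = 1/6 ✓
b·c³: 9/7040·512/27 + 4459/6336·64/343 + 17/180·1 = 1/4 ✓
b·(c∘Ac): 4459/6336·352/4459 + 17/180·25/34 = 1/8 ✓
b·Ac²: 4459/6336·704/1911 + 17/180·(-95/51) = 1/12 ✓
b·A²c: 17/180·15/34 = 1/24 ✓; 4 stages ⇒ order 4.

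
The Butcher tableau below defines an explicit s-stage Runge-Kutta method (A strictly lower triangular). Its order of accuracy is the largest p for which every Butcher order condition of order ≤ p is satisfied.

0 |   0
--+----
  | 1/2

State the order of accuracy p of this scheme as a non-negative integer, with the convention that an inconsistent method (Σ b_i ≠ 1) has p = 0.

0

b = (1/2)
c = (0)
Σ b_i: 1/2·1 = 1/2 ≠ 1 ⇒ order 0.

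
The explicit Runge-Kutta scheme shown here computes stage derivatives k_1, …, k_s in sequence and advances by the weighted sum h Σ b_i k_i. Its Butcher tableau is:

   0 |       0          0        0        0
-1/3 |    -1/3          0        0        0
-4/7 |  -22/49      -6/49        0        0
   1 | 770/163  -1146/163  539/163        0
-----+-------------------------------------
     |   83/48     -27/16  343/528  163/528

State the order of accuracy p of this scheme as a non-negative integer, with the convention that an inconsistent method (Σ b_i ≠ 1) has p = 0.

b = (83/48, -27/16, 343/528, 163/528)
c = (0, -1/3, -4/7, 1)
Ac = (0, 0, 2/49, 74/163)
Σ b_i: 83/48·1 + (-27/16)·1 + 343/528·1 + 163/528·1 = 1 ✓
b·c: (-27/16)·(-1/3) + 343/528·(-4/7) + 163/528·1 = 1/2 ✓
b·c²: (-27/16)·1/9 + 343/528·16/49 + 163/528·1 = 1/3 ✓
b·Ac: 343/528·2/49 + 163/528·74/163 = 1/6 ✓
b·c³: (-27/16)·(-1/27) + 343/528·(-64/343) + 163/528·1 = 1/4 ✓
b·(c∘Ac): 343/528·(-8/343) + 163/528·74/163 = 1/8 ✓
b·Ac²: 343/528·(-2/147) + 163/528·146/489 = 1/12 ✓
b·A²c: 163/528·22/163 = 1/24 ✓; 4 stages ⇒ order 4.

4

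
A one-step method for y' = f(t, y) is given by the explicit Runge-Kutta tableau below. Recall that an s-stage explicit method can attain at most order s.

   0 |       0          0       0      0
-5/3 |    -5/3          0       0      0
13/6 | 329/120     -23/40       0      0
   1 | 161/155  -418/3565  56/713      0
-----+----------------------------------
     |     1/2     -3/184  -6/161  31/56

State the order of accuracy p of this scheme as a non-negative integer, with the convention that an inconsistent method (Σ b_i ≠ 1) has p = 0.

b = (1/2, -3/184, -6/161, 31/56)
c = (0, -5/3, 13/6, 1)
Ac = (0, 0, 23/24, 34/93)
Σ b_i: 1/2·1 + (-3/184)·1 + (-6/161)·1 + 31/56·1 = 1 ✓
b·c: (-3/184)·(-5/3) + (-6/161)·13/6 + 31/56·1 = 1/2 ✓
b·c²: (-3/184)·25/9 + (-6/161)·169/36 + 31/56·1 = 1/3 ✓
b·Ac: (-6/161)·23/24 + 31/56·34/93 = 1/6 ✓
b·c³: (-3/184)·(-125/27) + (-6/161)·2197/216 + 31/56·1 = 1/4 ✓
b·(c∘Ac): (-6/161)·299/144 + 31/56·34/93 = 1/8 ✓
b·Ac²: (-6/161)·(-115/72) + 31/56·4/93 = 1/12 ✓
b·A²c: 31/56·7/93 = 1/24 ✓; 4 stages ⇒ order 4.

4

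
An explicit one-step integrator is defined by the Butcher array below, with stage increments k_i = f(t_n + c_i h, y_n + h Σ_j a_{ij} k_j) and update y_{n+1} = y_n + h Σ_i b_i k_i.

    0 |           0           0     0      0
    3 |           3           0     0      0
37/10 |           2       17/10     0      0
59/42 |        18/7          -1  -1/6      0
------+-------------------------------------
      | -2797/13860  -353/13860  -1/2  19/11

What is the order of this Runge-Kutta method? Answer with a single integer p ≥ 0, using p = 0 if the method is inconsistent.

b = (-2797/13860, -353/13860, -1/2, 19/11)
c = (0, 3, 37/10, 59/42)
Ac = (0, 0, 51/10, -217/60)
Σ b_i: (-2797/13860)·1 + (-353/13860)·1 + (-1/2)·1 + 19/11·1 = 1 ✓
b·c: (-353/13860)·3 + (-1/2)·37/10 + 19/11·59/42 = 1/2 ✓
b·c²: (-353/13860)·9 + (-1/2)·1369/100 + 19/11·3481/1764 = -3556459/970200 ≠ 1/3 ⇒ order 2.
b·Ac: (-1/2)·51/10 + 19/11·(-217/60) = -2903/330 ≠ 1/6

2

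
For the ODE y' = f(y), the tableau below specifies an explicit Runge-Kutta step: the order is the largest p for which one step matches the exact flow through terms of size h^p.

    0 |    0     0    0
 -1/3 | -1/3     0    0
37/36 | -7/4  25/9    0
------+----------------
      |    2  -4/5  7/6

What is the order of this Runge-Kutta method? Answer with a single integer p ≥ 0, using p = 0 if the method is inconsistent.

b = (2, -4/5, 7/6)
c = (0, -1/3, 37/36)
Ac = (0, 0, -25/27)
Σ b_i: 2·1 + (-4/5)·1 + 7/6·1 = 71/30 ≠ 1 ⇒ order 0.

0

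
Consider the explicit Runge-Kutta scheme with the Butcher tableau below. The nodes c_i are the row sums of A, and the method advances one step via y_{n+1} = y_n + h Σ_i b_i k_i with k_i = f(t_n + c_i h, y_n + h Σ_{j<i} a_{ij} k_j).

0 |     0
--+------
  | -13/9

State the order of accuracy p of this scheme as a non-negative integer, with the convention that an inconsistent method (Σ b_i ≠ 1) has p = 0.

b = (-13/9)
c = (0)
Σ b_i: (-13/9)·1 = -13/9 ≠ 1 ⇒ order 0.

0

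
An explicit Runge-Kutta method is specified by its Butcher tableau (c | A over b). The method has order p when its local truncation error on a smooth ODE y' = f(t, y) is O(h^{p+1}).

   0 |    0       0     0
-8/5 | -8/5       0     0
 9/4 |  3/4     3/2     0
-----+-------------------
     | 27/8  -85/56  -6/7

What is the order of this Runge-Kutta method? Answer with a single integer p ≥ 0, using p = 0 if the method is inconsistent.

2

b = (27/8, -85/56, -6/7)
c = (0, -8/5, 9/4)
Ac = (0, 0, -12/5)
Σ b_i: 27/8·1 + (-85/56)·1 + (-6/7)·1 = 1 ✓
b·c: (-85/56)·(-8/5) + (-6/7)·9/4 = 1/2 ✓
b·c²: (-85/56)·64/25 + (-6/7)·81/16 = -329/40 ≠ 1/3 ⇒ order 2.
b·Ac: (-6/7)·(-12/5) = 72/35 ≠ 1/6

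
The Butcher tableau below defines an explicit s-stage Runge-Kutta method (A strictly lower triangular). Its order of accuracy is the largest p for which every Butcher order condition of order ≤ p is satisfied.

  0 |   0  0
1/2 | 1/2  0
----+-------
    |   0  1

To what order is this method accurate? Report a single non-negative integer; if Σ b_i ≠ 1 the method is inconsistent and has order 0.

2

b = (0, 1)
c = (0, 1/2)
Σ b_i: 1·1 = 1 ✓
b·c: 1·1/2 = 1/2 ✓; 2 stages ⇒ order 2.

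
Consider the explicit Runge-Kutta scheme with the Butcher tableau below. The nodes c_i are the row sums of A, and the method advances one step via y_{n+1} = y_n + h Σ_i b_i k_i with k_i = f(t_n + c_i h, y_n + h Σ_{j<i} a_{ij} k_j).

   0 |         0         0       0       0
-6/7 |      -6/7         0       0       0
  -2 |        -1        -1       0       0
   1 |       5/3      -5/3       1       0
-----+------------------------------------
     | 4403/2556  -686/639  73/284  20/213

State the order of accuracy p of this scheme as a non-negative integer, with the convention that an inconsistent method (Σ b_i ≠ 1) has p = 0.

3

b = (4403/2556, -686/639, 73/284, 20/213)
c = (0, -6/7, -2, 1)
Ac = (0, 0, 6/7, -4/7)
Σ b_i: 4403/2556·1 + (-686/639)·1 + 73/284·1 + 20/213·1 = 1 ✓
b·c: (-686/639)·(-6/7) + 73/284·(-2) + 20/213·1 = 1/2 ✓
b·c²: (-686/639)·36/49 + 73/284·4 + 20/213·1 = 1/3 ✓
b·Ac: 73/284·6/7 + 20/213·(-4/7) = 1/6 ✓
b·c³: (-686/639)·(-216/343) + 73/284·(-8) + 20/213·1 = -274/213 ≠ 1/4 ⇒ order 3.
b·(c∘Ac): 73/284·(-12/7) + 20/213·(-4/7) = -737/1491 ≠ 1/8
b·Ac²: 73/284·(-36/49) + 20/213·136/49 = 107/1491 ≠ 1/12
b·A²c: 20/213·6/7 = 40/497 ≠ 1/24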